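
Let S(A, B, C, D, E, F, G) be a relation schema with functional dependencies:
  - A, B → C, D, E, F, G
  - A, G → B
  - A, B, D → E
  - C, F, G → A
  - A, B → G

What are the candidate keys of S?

{A, B} is a candidate key since {A, B}⁺ = {A, B, C, D, E, F, G} covers every attribute.
{A, G} is a candidate key since {A, G}⁺ = {A, B, C, D, E, F, G} covers every attribute.
{C, F, G} is a candidate key since {C, F, G}⁺ = {A, B, C, D, E, F, G} covers every attribute.
No proper subset of any of these is a key, and no other minimal superkey exists.

{A, B}, {A, G}, {C, F, G}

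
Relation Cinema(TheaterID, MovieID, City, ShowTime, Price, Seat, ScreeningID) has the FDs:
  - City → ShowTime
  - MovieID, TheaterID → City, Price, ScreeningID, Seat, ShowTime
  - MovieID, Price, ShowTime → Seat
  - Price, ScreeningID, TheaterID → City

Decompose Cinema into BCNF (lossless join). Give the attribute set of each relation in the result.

{City, Price, ScreeningID, TheaterID}; {City, ShowTime}; {MovieID, Price, ScreeningID, Seat, TheaterID}

Candidate key of the original relation: {MovieID, TheaterID}.
{City, MovieID, Price, ScreeningID, Seat, ShowTime, TheaterID}: {City} determines {City, ShowTime} here but is not a superkey — split on City → ShowTime, giving {City, ShowTime} and {City, MovieID, Price, ScreeningID, Seat, TheaterID}.
{City, ShowTime} has no BCNF violation.
{City, MovieID, Price, ScreeningID, Seat, TheaterID}: {Price, ScreeningID, TheaterID} determines {City, Price, ScreeningID, TheaterID} here but is not a superkey — split on Price, ScreeningID, TheaterID → City, giving {City, Price, ScreeningID, TheaterID} and {MovieID, Price, ScreeningID, Seat, TheaterID}.
{City, Price, ScreeningID, TheaterID} has no BCNF violation.
{MovieID, Price, ScreeningID, Seat, TheaterID} has no BCNF violation.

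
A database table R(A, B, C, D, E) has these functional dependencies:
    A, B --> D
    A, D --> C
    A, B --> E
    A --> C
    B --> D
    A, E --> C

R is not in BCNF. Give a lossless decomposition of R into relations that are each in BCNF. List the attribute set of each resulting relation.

Candidate key of the original relation: {A, B}.
Within {A, B, C, D, E}: {A, D}⁺ ∩ {A, B, C, D, E} = {A, C, D}, not the whole set, so A, D --> C violates BCNF; decompose into {A, C, D} and {A, B, D, E}.
Within {A, C, D}: {A}⁺ ∩ {A, C, D} = {A, C}, not the whole set, so A --> C violates BCNF; decompose into {A, C} and {A, D}.
{A, C}: every determinant is a superkey — BCNF.
{A, D}: every determinant is a superkey — BCNF.
Within {A, B, D, E}: {B}⁺ ∩ {A, B, D, E} = {B, D}, not the whole set, so B --> D violates BCNF; decompose into {B, D} and {A, B, E}.
{B, D}: every determinant is a superkey — BCNF.
{A, B, E}: every determinant is a superkey — BCNF.

{A, B, E}; {A, C}; {A, D}; {B, D}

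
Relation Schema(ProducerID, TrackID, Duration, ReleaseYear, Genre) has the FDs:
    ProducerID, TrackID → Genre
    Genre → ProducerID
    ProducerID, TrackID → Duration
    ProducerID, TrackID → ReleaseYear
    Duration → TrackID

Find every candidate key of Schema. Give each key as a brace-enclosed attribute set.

{Duration, Genre}⁺ = {Duration, Genre, ProducerID, ReleaseYear, TrackID} — all of the relation — so {Duration, Genre} is a candidate key.
{Duration, ProducerID}⁺ = {Duration, Genre, ProducerID, ReleaseYear, TrackID} — all of the relation — so {Duration, ProducerID} is a candidate key.
{Genre, TrackID}⁺ = {Duration, Genre, ProducerID, ReleaseYear, TrackID} — all of the relation — so {Genre, TrackID} is a candidate key.
{ProducerID, TrackID}⁺ = {Duration, Genre, ProducerID, ReleaseYear, TrackID} — all of the relation — so {ProducerID, TrackID} is a candidate key.
These are minimal and exhaustive — every other superkey contains one of them.

{Duration, Genre}, {Duration, ProducerID}, {Genre, TrackID}, {ProducerID, TrackID}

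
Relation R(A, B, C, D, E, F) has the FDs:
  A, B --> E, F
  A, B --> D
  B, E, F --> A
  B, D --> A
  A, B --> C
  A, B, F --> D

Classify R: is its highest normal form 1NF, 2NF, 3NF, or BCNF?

BCNF

Candidate keys: {A, B}, {B, D}, {B, E, F}. Prime attributes: {A, B, D, E, F}.
The left-hand side of every FD is a superkey, so BCNF is satisfied.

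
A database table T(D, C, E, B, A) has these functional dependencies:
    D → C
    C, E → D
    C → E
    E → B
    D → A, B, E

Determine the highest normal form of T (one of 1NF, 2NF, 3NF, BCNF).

Candidate keys: {C}, {D}. Prime attributes: {C, D}.
E → B breaks BCNF: {E}⁺ = {B, E}, so {E} is not a superkey.
E → B has non-prime {B} on the right and a non-superkey on the left, so 3NF fails.
All keys have size 1, which rules out partial dependencies — 2NF is satisfied.

2NF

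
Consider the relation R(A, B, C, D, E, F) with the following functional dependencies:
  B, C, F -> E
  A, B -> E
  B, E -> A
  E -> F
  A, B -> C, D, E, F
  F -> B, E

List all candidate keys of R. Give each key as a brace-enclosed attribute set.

Closure of {E} is {A, B, C, D, E, F}, the whole schema; {E} is a candidate key.
Closure of {F} is {A, B, C, D, E, F}, the whole schema; {F} is a candidate key.
Closure of {A, B} is {A, B, C, D, E, F}, the whole schema; {A, B} is a candidate key.
These are minimal and exhaustive — every other superkey contains one of them.

{A, B}, {E}, {F}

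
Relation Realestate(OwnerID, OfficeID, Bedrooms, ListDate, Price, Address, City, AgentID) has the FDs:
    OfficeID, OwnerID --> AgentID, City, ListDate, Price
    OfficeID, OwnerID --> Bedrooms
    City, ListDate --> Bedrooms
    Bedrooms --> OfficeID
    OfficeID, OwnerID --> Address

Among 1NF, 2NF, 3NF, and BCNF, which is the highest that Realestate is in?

3NF

Candidate keys: {Bedrooms, OwnerID}, {City, ListDate, OwnerID}, {OfficeID, OwnerID}. Prime attributes: {Bedrooms, City, ListDate, OfficeID, OwnerID}.
City, ListDate --> Bedrooms: {City, ListDate}⁺ = {Bedrooms, City, ListDate, OfficeID}, which is not all of the attributes, so the left side is not a superkey — BCNF is violated.
Since {Bedrooms} ⊆ prime attributes and every other non-superkey FD also has a prime right side, the schema is in 3NF.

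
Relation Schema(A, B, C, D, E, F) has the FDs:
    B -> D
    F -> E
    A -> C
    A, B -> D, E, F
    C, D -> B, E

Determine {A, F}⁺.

Start with {A, F}.
F -> E applies; add {E} → now {A, E, F}.
A -> C applies; add {C} → now {A, C, E, F}.
No further FD applies.

{A, C, E, F}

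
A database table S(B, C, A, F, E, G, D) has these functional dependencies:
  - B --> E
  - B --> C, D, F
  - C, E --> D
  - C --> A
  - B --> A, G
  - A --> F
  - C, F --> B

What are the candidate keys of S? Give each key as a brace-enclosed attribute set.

{B}⁺ = {A, B, C, D, E, F, G}, which is every attribute, so {B} is a candidate key.
{C}⁺ = {A, B, C, D, E, F, G}, which is every attribute, so {C} is a candidate key.
These are minimal and exhaustive — every other superkey contains one of them.

{B}, {C}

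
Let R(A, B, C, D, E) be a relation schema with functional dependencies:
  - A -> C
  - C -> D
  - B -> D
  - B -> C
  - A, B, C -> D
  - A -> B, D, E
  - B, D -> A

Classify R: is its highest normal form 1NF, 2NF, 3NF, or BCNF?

Candidate keys: {A}, {B}. Prime attributes: {A, B}.
C -> D breaks BCNF: {C}⁺ = {C, D}, so {C} is not a superkey.
Because {D} is non-prime and the left side of C -> D is not a superkey, the relation is not in 3NF.
Every candidate key is a single attribute, so no partial dependency is possible; 2NF holds.

2NF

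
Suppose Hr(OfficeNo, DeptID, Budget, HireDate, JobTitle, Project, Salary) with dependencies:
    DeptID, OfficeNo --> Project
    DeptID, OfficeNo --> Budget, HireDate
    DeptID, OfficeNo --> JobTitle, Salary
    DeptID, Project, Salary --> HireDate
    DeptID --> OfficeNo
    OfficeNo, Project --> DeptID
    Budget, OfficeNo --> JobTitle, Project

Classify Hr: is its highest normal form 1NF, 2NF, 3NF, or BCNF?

Candidate keys: {Budget, OfficeNo}, {DeptID}, {OfficeNo, Project}. Prime attributes: {Budget, DeptID, OfficeNo, Project}.
The left-hand side of every FD is a superkey, so BCNF is satisfied.

BCNF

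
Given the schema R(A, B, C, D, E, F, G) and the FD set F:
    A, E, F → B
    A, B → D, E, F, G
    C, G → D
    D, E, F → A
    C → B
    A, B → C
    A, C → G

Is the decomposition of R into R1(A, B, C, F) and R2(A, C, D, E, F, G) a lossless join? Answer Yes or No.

Common attributes: {A, C, F}; their closure is {A, B, C, D, E, F, G}.
This includes all of R1, so the common attributes are a superkey of R1 — the join is lossless.

Yes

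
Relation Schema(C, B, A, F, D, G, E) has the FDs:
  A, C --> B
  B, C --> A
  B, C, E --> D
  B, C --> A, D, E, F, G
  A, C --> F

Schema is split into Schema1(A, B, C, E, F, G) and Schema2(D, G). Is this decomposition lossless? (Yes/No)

No

Common attributes: {G}; their closure is {G}.
Schema1 ⊄ {G} and Schema2 ⊄ {G}, so the split is lossy.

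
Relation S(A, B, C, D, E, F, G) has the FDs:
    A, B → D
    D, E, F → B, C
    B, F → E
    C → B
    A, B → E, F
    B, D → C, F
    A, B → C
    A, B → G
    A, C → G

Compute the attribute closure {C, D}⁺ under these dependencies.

Start with {C, D}.
C → B applies; add {B} → now {B, C, D}.
B, D → C, F applies; add {F} → now {B, C, D, F}.
B, F → E applies; add {E} → now {B, C, D, E, F}.
No further FD applies.

{B, C, D, E, F}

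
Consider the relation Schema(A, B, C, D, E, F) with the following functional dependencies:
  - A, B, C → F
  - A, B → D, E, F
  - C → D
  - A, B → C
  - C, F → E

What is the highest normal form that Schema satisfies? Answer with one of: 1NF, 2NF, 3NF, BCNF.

Candidate key: {A, B}. Prime attributes: {A, B}.
C → D: {C}⁺ = {C, D}, which is not all of the attributes, so the left side is not a superkey — BCNF is violated.
C → D determines the non-prime attribute {D} from a non-superkey — 3NF is violated.
No proper subset of a key has a non-prime attribute in its closure, so there is no partial dependency; 2NF holds.

2NF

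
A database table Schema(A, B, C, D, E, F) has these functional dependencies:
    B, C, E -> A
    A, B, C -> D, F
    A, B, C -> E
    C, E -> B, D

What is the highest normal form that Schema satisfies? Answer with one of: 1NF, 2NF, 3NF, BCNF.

BCNF

Candidate keys: {A, B, C}, {C, E}. Prime attributes: {A, B, C, E}.
Each dependency's left side is a superkey — BCNF holds.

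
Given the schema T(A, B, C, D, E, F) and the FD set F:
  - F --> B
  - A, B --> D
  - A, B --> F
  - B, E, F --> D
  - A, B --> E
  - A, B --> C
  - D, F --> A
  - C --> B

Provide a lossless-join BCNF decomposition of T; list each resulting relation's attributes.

Candidate keys of the original relation: {A, B}, {A, C}, {A, F}, {D, F}, {E, F}.
Within {A, B, C, D, E, F}: {F}⁺ ∩ {A, B, C, D, E, F} = {B, F}, not the whole set, so F --> B violates BCNF; decompose into {B, F} and {A, C, D, E, F}.
{B, F} is in BCNF.
{A, C, D, E, F} is in BCNF.

{A, C, D, E, F}; {B, F}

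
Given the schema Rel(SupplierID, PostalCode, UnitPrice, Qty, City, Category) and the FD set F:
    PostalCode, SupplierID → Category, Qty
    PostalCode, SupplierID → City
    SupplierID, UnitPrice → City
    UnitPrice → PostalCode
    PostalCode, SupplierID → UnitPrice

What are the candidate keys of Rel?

No FD produces {SupplierID}, so it must be in every candidate key.
Closure of {PostalCode, SupplierID} is {Category, City, PostalCode, Qty, SupplierID, UnitPrice}, the whole schema; {PostalCode, SupplierID} is a candidate key.
Closure of {SupplierID, UnitPrice} is {Category, City, PostalCode, Qty, SupplierID, UnitPrice}, the whole schema; {SupplierID, UnitPrice} is a candidate key.
No proper subset of any of these is a key, and no other minimal superkey exists.

{PostalCode, SupplierID}, {SupplierID, UnitPrice}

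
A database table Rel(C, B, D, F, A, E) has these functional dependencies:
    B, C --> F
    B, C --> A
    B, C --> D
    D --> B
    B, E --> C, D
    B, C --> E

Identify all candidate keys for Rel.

{B, C}, {B, E}, {C, D}, {D, E}

{B, C}⁺ = {A, B, C, D, E, F} — all of the relation — so {B, C} is a candidate key.
{B, E}⁺ = {A, B, C, D, E, F} — all of the relation — so {B, E} is a candidate key.
{C, D}⁺ = {A, B, C, D, E, F} — all of the relation — so {C, D} is a candidate key.
{D, E}⁺ = {A, B, C, D, E, F} — all of the relation — so {D, E} is a candidate key.
No proper subset of any of these is a key, and no other minimal superkey exists.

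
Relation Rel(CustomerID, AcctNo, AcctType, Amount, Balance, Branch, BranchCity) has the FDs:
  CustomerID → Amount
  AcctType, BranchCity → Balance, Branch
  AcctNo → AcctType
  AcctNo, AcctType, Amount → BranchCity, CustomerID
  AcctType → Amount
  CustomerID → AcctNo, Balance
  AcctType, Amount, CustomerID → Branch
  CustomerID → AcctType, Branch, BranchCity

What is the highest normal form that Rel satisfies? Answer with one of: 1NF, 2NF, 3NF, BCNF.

2NF

Candidate keys: {AcctNo}, {CustomerID}. Prime attributes: {AcctNo, CustomerID}.
AcctType, BranchCity → Balance, Branch: {AcctType, BranchCity}⁺ = {AcctType, Amount, Balance, Branch, BranchCity}, which is not all of the attributes, so the left side is not a superkey — BCNF is violated.
AcctType, BranchCity → Balance, Branch has non-prime {Balance, Branch} on the right and a non-superkey on the left, so 3NF fails.
Every candidate key is a single attribute, so no partial dependency is possible; 2NF holds.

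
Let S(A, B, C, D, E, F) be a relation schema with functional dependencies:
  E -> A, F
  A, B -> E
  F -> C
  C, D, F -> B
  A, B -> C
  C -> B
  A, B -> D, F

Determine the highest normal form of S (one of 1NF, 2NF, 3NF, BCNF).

Candidate keys: {A, B}, {A, C}, {A, F}, {E}. Prime attributes: {A, B, C, E, F}.
F -> C: {F}⁺ = {B, C, F}, which is not all of the attributes, so the left side is not a superkey — BCNF is violated.
But every attribute on its right side ({C}) is prime, and the same holds for every other non-superkey FD, so 3NF still holds.

3NF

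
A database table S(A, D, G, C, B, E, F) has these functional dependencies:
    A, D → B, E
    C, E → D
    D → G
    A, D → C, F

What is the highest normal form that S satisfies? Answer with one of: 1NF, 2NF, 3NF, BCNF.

Candidate keys: {A, C, E}, {A, D}. Prime attributes: {A, C, D, E}.
For C, E → D we have {C, E}⁺ = {C, D, E, G}; {C, E} is not a superkey, so BCNF fails.
Because {G} is non-prime and the left side of D → G is not a superkey, the relation is not in 3NF.
Since {D} ⊂ {A, D} and {D}⁺ ⊇ {G} with {G} non-prime, there is a partial dependency; 2NF fails.

1NF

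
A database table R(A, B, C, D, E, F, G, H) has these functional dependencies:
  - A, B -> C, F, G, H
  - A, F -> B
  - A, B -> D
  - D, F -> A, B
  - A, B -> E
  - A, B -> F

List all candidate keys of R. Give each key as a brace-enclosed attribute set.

{A, B}⁺ = {A, B, C, D, E, F, G, H} — all of the relation — so {A, B} is a candidate key.
{A, F}⁺ = {A, B, C, D, E, F, G, H} — all of the relation — so {A, F} is a candidate key.
{D, F}⁺ = {A, B, C, D, E, F, G, H} — all of the relation — so {D, F} is a candidate key.
Any other superkey properly contains one of these, so there are no further candidate keys.

{A, B}, {A, F}, {D, F}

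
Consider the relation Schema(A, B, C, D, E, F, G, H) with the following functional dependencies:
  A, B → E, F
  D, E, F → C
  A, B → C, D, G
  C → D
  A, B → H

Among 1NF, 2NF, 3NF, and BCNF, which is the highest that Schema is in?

2NF

Candidate key: {A, B}. Prime attributes: {A, B}.
D, E, F → C: {D, E, F}⁺ = {C, D, E, F}, which is not all of the attributes, so the left side is not a superkey — BCNF is violated.
Because {C} is non-prime and the left side of D, E, F → C is not a superkey, the relation is not in 3NF.
Checking every proper subset of each key, none determines a non-prime attribute — 2NF is satisfied.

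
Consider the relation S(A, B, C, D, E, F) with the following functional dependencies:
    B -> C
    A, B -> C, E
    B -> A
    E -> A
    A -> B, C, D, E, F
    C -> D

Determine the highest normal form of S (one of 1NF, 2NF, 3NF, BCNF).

Candidate keys: {A}, {B}, {E}. Prime attributes: {A, B, E}.
For C -> D we have {C}⁺ = {C, D}; {C} is not a superkey, so BCNF fails.
C -> D determines the non-prime attribute {D} from a non-superkey — 3NF is violated.
Every candidate key is a single attribute, so no partial dependency is possible; 2NF holds.

2NF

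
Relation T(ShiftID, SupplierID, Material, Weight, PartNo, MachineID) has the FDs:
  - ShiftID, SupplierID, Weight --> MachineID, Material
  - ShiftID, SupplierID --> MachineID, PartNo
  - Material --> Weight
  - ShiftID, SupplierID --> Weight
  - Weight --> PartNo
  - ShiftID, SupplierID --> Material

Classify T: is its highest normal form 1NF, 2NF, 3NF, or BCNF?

2NF

Candidate key: {ShiftID, SupplierID}. Prime attributes: {ShiftID, SupplierID}.
Material --> Weight breaks BCNF: {Material}⁺ = {Material, PartNo, Weight}, so {Material} is not a superkey.
Material --> Weight has non-prime {Weight} on the right and a non-superkey on the left, so 3NF fails.
Checking every proper subset of each key, none determines a non-prime attribute — 2NF is satisfied.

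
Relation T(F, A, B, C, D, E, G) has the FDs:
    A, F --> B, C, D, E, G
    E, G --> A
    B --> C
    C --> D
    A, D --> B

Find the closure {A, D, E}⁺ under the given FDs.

{A, B, C, D, E}

Start with {A, D, E}.
A, D --> B applies; add {B} → now {A, B, D, E}.
B --> C applies; add {C} → now {A, B, C, D, E}.
No further FD applies.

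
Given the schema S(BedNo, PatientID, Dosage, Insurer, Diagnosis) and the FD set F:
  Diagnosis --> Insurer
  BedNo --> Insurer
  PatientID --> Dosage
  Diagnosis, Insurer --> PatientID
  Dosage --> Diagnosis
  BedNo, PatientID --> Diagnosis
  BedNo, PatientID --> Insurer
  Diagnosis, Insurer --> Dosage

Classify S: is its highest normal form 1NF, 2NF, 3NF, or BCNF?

Candidate keys: {BedNo, Diagnosis}, {BedNo, Dosage}, {BedNo, PatientID}. Prime attributes: {BedNo, Diagnosis, Dosage, PatientID}.
Diagnosis --> Insurer: {Diagnosis}⁺ = {Diagnosis, Dosage, Insurer, PatientID}, which is not all of the attributes, so the left side is not a superkey — BCNF is violated.
Diagnosis --> Insurer has non-prime {Insurer} on the right and a non-superkey on the left, so 3NF fails.
The proper key subset {BedNo} of {BedNo, Diagnosis} determines non-prime {Insurer}, so the relation is not even in 2NF.

1NF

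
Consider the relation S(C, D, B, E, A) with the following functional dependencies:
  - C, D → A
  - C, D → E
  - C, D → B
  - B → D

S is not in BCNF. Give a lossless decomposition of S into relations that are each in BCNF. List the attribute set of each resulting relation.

{A, B, C, E}; {B, D}

Candidate keys of the original relation: {B, C}, {C, D}.
In {A, B, C, D, E}, {B} is not a superkey ({B}⁺ restricted to this set is {B, D}), so split on B → D into {B, D} and {A, B, C, E}.
{B, D} has no BCNF violation.
{A, B, C, E} has no BCNF violation.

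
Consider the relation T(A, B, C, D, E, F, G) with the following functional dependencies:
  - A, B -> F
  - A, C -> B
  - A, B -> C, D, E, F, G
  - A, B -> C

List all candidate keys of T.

{A, B}, {A, C}

Attributes never on any right-hand side: {A} — every candidate key must contain it.
{A, B}⁺ = {A, B, C, D, E, F, G}, which is every attribute, so {A, B} is a candidate key.
{A, C}⁺ = {A, B, C, D, E, F, G}, which is every attribute, so {A, C} is a candidate key.
Any other superkey properly contains one of these, so there are no further candidate keys.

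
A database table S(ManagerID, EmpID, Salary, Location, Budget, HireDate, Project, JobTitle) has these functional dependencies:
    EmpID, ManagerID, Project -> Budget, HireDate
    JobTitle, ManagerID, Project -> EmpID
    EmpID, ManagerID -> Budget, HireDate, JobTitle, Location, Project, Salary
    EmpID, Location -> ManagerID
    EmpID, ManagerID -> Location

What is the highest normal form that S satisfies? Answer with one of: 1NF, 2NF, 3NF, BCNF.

Candidate keys: {EmpID, Location}, {EmpID, ManagerID}, {JobTitle, ManagerID, Project}. Prime attributes: {EmpID, JobTitle, Location, ManagerID, Project}.
Every FD has a superkey on the left, so the relation is in BCNF.

BCNF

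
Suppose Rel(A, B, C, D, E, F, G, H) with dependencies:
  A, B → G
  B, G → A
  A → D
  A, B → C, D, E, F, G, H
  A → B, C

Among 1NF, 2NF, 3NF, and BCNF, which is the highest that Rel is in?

Candidate keys: {A}, {B, G}. Prime attributes: {A, B, G}.
Each dependency's left side is a superkey — BCNF holds.

BCNF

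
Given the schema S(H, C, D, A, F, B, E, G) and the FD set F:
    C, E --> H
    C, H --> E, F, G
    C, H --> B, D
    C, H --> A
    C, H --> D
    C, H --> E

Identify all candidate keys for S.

No FD produces {C}, so it must be in every candidate key.
{C, E}⁺ = {A, B, C, D, E, F, G, H}, which is every attribute, so {C, E} is a candidate key.
{C, H}⁺ = {A, B, C, D, E, F, G, H}, which is every attribute, so {C, H} is a candidate key.
No proper subset of any of these is a key, and no other minimal superkey exists.

{C, E}, {C, H}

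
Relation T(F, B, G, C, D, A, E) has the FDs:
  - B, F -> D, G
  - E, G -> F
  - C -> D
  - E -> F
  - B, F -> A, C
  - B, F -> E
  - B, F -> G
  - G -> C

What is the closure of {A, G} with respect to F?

Start with {A, G}.
G -> C applies; add {C} → now {A, C, G}.
C -> D applies; add {D} → now {A, C, D, G}.
No further FD applies.

{A, C, D, G}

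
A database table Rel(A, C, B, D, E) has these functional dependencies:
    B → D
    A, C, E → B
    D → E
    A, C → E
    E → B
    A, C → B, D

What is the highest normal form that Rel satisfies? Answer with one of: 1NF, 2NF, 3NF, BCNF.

Candidate key: {A, C}. Prime attributes: {A, C}.
B → D: {B}⁺ = {B, D, E}, which is not all of the attributes, so the left side is not a superkey — BCNF is violated.
B → D has non-prime {D} on the right and a non-superkey on the left, so 3NF fails.
No non-prime attribute depends on a proper subset of any candidate key, so 2NF holds.

2NF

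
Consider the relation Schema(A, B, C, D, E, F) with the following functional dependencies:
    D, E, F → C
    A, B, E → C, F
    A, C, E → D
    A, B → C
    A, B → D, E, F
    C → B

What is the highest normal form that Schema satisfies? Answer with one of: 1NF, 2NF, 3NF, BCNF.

Candidate keys: {A, B}, {A, C}, {A, D, E, F}. Prime attributes: {A, B, C, D, E, F}.
For D, E, F → C we have {D, E, F}⁺ = {B, C, D, E, F}; {D, E, F} is not a superkey, so BCNF fails.
But every attribute on its right side ({C}) is prime, and the same holds for every other non-superkey FD, so 3NF still holds.

3NF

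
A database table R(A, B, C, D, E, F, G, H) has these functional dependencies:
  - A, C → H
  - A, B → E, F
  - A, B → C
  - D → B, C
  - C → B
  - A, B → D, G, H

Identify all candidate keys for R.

{A} never appears on the right of any FD, so every key must include it.
{A, B} is a candidate key since {A, B}⁺ = {A, B, C, D, E, F, G, H} covers every attribute.
{A, C} is a candidate key since {A, C}⁺ = {A, B, C, D, E, F, G, H} covers every attribute.
{A, D} is a candidate key since {A, D}⁺ = {A, B, C, D, E, F, G, H} covers every attribute.
Any other superkey properly contains one of these, so there are no further candidate keys.

{A, B}, {A, C}, {A, D}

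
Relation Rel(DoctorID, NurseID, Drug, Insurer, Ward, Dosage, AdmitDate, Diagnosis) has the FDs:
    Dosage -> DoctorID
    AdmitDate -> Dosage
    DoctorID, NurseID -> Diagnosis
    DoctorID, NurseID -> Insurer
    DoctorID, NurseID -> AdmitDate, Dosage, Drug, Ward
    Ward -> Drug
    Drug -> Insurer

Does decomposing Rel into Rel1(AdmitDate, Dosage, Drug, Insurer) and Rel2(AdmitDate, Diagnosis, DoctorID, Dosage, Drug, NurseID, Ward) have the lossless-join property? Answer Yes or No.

The shared attributes are {AdmitDate, Dosage, Drug} and {AdmitDate, Dosage, Drug}⁺ = {AdmitDate, DoctorID, Dosage, Drug, Insurer}.
Since Rel1 ⊆ {AdmitDate, DoctorID, Dosage, Drug, Insurer}, the intersection is a superkey of Rel1; the decomposition is lossless.

Yes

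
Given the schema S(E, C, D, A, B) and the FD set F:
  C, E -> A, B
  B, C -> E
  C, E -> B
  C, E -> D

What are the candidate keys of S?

No FD produces {C}, so it must be in every candidate key.
{B, C}⁺ = {A, B, C, D, E} — all of the relation — so {B, C} is a candidate key.
{C, E}⁺ = {A, B, C, D, E} — all of the relation — so {C, E} is a candidate key.
These are minimal and exhaustive — every other superkey contains one of them.

{B, C}, {C, E}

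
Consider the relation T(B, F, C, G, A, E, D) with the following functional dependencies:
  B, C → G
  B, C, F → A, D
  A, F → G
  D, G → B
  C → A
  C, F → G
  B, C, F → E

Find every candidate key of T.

No FD produces {C, F}, so they must be in every candidate key.
{B, C, F}⁺ = {A, B, C, D, E, F, G} — all of the relation — so {B, C, F} is a candidate key.
{C, D, F}⁺ = {A, B, C, D, E, F, G} — all of the relation — so {C, D, F} is a candidate key.
No proper subset of any of these is a key, and no other minimal superkey exists.

{B, C, F}, {C, D, F}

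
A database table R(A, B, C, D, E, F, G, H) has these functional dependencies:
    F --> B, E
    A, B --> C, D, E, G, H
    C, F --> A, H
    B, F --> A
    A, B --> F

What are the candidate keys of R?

{A, B}, {F}

{F} is a candidate key since {F}⁺ = {A, B, C, D, E, F, G, H} covers every attribute.
{A, B} is a candidate key since {A, B}⁺ = {A, B, C, D, E, F, G, H} covers every attribute.
Any other superkey properly contains one of these, so there are no further candidate keys.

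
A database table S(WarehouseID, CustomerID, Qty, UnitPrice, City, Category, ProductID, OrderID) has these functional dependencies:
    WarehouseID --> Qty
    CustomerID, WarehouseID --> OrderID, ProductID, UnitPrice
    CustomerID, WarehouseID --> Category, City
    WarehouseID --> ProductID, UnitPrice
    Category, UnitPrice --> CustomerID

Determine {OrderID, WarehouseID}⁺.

{OrderID, ProductID, Qty, UnitPrice, WarehouseID}

Start with {OrderID, WarehouseID}.
WarehouseID --> Qty applies; add {Qty} → now {OrderID, Qty, WarehouseID}.
WarehouseID --> ProductID, UnitPrice applies; add {ProductID, UnitPrice} → now {OrderID, ProductID, Qty, UnitPrice, WarehouseID}.
No further FD applies.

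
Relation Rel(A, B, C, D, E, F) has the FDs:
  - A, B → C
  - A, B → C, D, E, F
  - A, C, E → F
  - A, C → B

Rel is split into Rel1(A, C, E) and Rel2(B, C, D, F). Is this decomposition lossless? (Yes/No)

No

Common attributes: {C}; their closure is {C}.
Neither Rel1 nor Rel2 is contained in that closure, so the decomposition is lossy.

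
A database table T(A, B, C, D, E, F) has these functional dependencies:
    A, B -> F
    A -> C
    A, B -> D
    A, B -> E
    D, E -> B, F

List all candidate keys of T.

{A} never appears on the right of any FD, so every key must include it.
{A, B}⁺ = {A, B, C, D, E, F}, which is every attribute, so {A, B} is a candidate key.
{A, D, E}⁺ = {A, B, C, D, E, F}, which is every attribute, so {A, D, E} is a candidate key.
No proper subset of any of these is a key, and no other minimal superkey exists.

{A, B}, {A, D, E}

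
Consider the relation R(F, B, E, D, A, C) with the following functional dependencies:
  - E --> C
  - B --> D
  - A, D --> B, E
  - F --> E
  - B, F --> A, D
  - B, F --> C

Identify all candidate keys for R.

No FD produces {F}, so it must be in every candidate key.
{B, F} is a candidate key since {B, F}⁺ = {A, B, C, D, E, F} covers every attribute.
{A, D, F} is a candidate key since {A, D, F}⁺ = {A, B, C, D, E, F} covers every attribute.
Any other superkey properly contains one of these, so there are no further candidate keys.

{A, D, F}, {B, F}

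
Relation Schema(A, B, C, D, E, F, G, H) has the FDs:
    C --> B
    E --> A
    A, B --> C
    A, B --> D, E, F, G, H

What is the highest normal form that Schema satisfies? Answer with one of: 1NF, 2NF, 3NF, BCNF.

3NF

Candidate keys: {A, B}, {A, C}, {B, E}, {C, E}. Prime attributes: {A, B, C, E}.
C --> B breaks BCNF: {C}⁺ = {B, C}, so {C} is not a superkey.
Since {B} ⊆ prime attributes and every other non-superkey FD also has a prime right side, the schema is in 3NF.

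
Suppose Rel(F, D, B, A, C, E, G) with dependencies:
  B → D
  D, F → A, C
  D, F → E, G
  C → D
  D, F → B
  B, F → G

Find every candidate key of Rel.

{F} never appears on the right of any FD, so every key must include it.
Closure of {B, F} is {A, B, C, D, E, F, G}, the whole schema; {B, F} is a candidate key.
Closure of {C, F} is {A, B, C, D, E, F, G}, the whole schema; {C, F} is a candidate key.
Closure of {D, F} is {A, B, C, D, E, F, G}, the whole schema; {D, F} is a candidate key.
No proper subset of any of these is a key, and no other minimal superkey exists.

{B, F}, {C, F}, {D, F}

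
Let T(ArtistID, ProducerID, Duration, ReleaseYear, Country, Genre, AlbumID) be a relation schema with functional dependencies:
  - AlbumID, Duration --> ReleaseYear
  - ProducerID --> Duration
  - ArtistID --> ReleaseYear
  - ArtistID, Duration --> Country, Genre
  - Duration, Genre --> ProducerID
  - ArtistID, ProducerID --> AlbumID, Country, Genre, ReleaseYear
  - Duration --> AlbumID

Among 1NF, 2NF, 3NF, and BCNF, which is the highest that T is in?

Candidate keys: {ArtistID, Duration}, {ArtistID, ProducerID}. Prime attributes: {ArtistID, Duration, ProducerID}.
For AlbumID, Duration --> ReleaseYear we have {AlbumID, Duration}⁺ = {AlbumID, Duration, ReleaseYear}; {AlbumID, Duration} is not a superkey, so BCNF fails.
AlbumID, Duration --> ReleaseYear has non-prime {ReleaseYear} on the right and a non-superkey on the left, so 3NF fails.
Since {ArtistID} ⊂ {ArtistID, Duration} and {ArtistID}⁺ ⊇ {ReleaseYear} with {ReleaseYear} non-prime, there is a partial dependency; 2NF fails.

1NF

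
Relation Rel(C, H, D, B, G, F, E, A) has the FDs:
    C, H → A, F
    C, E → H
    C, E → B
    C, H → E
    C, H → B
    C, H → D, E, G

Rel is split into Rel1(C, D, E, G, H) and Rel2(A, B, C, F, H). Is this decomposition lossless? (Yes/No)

Yes

Common attributes: {C, H}; their closure is {A, B, C, D, E, F, G, H}.
Since Rel1 ⊆ {A, B, C, D, E, F, G, H}, the intersection is a superkey of Rel1; the decomposition is lossless.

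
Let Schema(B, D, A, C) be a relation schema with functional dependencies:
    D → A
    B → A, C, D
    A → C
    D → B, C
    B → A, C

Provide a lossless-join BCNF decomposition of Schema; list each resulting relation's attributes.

Candidate keys of the original relation: {B}, {D}.
{A, B, C, D}: {A} determines {A, C} here but is not a superkey — split on A → C, giving {A, C} and {A, B, D}.
{A, C} has no BCNF violation.
{A, B, D} has no BCNF violation.

{A, B, D}; {A, C}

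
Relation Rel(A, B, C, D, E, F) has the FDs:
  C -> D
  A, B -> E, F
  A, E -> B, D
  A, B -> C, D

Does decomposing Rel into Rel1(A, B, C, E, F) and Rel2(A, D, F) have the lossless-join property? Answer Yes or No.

Common attributes: {A, F}; their closure is {A, F}.
Neither Rel1 nor Rel2 is contained in that closure, so the decomposition is lossy.

No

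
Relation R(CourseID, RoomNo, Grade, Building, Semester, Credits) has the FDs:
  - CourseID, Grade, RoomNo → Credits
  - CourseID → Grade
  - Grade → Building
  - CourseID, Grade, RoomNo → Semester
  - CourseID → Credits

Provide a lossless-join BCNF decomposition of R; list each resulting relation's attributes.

Candidate key of the original relation: {CourseID, RoomNo}.
{Building, CourseID, Credits, Grade, RoomNo, Semester}: {CourseID} determines {Building, CourseID, Credits, Grade} here but is not a superkey — split on CourseID → Building, Credits, Grade, giving {Building, CourseID, Credits, Grade} and {CourseID, RoomNo, Semester}.
{Building, CourseID, Credits, Grade}: {Grade} determines {Building, Grade} here but is not a superkey — split on Grade → Building, giving {Building, Grade} and {CourseID, Credits, Grade}.
{Building, Grade}: every determinant is a superkey — BCNF.
{CourseID, Credits, Grade}: every determinant is a superkey — BCNF.
{CourseID, RoomNo, Semester}: every determinant is a superkey — BCNF.

{Building, Grade}; {CourseID, Credits, Grade}; {CourseID, RoomNo, Semester}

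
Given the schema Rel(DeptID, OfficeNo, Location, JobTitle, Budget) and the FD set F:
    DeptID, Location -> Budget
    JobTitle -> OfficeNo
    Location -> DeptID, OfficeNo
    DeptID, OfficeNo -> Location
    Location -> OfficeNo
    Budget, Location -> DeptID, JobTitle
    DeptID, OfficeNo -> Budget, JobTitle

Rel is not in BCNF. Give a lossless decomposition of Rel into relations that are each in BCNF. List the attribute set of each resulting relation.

{Budget, DeptID, JobTitle, Location}; {JobTitle, OfficeNo}

Candidate keys of the original relation: {DeptID, JobTitle}, {DeptID, OfficeNo}, {Location}.
Within {Budget, DeptID, JobTitle, Location, OfficeNo}: {JobTitle}⁺ ∩ {Budget, DeptID, JobTitle, Location, OfficeNo} = {JobTitle, OfficeNo}, not the whole set, so JobTitle -> OfficeNo violates BCNF; decompose into {JobTitle, OfficeNo} and {Budget, DeptID, JobTitle, Location}.
{JobTitle, OfficeNo}: every determinant is a superkey — BCNF.
{Budget, DeptID, JobTitle, Location}: every determinant is a superkey — BCNF.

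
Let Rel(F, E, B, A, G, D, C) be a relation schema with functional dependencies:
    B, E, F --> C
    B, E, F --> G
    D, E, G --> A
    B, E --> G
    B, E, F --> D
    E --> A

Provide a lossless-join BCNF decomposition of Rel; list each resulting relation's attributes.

Candidate key of the original relation: {B, E, F}.
{A, B, C, D, E, F, G}: {D, E, G} determines {A, D, E, G} here but is not a superkey — split on D, E, G --> A, giving {A, D, E, G} and {B, C, D, E, F, G}.
{A, D, E, G}: {E} determines {A, E} here but is not a superkey — split on E --> A, giving {A, E} and {D, E, G}.
{A, E} is in BCNF.
{D, E, G} is in BCNF.
{B, C, D, E, F, G}: {B, E} determines {B, E, G} here but is not a superkey — split on B, E --> G, giving {B, E, G} and {B, C, D, E, F}.
{B, E, G} is in BCNF.
{B, C, D, E, F} is in BCNF.

{A, E}; {B, C, D, E, F}; {B, E, G}; {D, E, G}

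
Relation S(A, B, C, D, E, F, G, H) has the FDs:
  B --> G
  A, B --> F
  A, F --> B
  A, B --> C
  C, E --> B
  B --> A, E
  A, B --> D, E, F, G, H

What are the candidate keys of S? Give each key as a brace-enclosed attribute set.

{B} is a candidate key since {B}⁺ = {A, B, C, D, E, F, G, H} covers every attribute.
{A, F} is a candidate key since {A, F}⁺ = {A, B, C, D, E, F, G, H} covers every attribute.
{C, E} is a candidate key since {C, E}⁺ = {A, B, C, D, E, F, G, H} covers every attribute.
Any other superkey properly contains one of these, so there are no further candidate keys.

{A, F}, {B}, {C, E}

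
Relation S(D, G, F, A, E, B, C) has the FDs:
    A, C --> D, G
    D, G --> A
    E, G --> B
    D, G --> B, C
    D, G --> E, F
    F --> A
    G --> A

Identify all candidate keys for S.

{A, C}, {C, F}, {C, G}, {D, G}

{A, C} is a candidate key since {A, C}⁺ = {A, B, C, D, E, F, G} covers every attribute.
{C, F} is a candidate key since {C, F}⁺ = {A, B, C, D, E, F, G} covers every attribute.
{C, G} is a candidate key since {C, G}⁺ = {A, B, C, D, E, F, G} covers every attribute.
{D, G} is a candidate key since {D, G}⁺ = {A, B, C, D, E, F, G} covers every attribute.
Any other superkey properly contains one of these, so there are no further candidate keys.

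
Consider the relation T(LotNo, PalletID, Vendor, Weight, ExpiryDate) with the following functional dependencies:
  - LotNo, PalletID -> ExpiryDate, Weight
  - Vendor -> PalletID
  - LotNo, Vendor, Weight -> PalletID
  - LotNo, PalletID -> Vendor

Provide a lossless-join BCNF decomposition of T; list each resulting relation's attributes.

{ExpiryDate, LotNo, Vendor, Weight}; {PalletID, Vendor}

Candidate keys of the original relation: {LotNo, PalletID}, {LotNo, Vendor}.
In {ExpiryDate, LotNo, PalletID, Vendor, Weight}, {Vendor} is not a superkey ({Vendor}⁺ restricted to this set is {PalletID, Vendor}), so split on Vendor -> PalletID into {PalletID, Vendor} and {ExpiryDate, LotNo, Vendor, Weight}.
{PalletID, Vendor} is in BCNF.
{ExpiryDate, LotNo, Vendor, Weight} is in BCNF.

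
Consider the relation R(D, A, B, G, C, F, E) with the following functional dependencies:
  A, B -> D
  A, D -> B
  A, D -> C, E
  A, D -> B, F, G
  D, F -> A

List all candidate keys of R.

{A, B}⁺ = {A, B, C, D, E, F, G} — all of the relation — so {A, B} is a candidate key.
{A, D}⁺ = {A, B, C, D, E, F, G} — all of the relation — so {A, D} is a candidate key.
{D, F}⁺ = {A, B, C, D, E, F, G} — all of the relation — so {D, F} is a candidate key.
These are minimal and exhaustive — every other superkey contains one of them.

{A, B}, {A, D}, {D, F}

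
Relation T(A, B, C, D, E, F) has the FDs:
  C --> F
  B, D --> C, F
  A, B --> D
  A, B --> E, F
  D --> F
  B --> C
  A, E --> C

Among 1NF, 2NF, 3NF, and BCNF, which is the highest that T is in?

Candidate key: {A, B}. Prime attributes: {A, B}.
For C --> F we have {C}⁺ = {C, F}; {C} is not a superkey, so BCNF fails.
C --> F has non-prime {F} on the right and a non-superkey on the left, so 3NF fails.
Since {B} ⊂ {A, B} and {B}⁺ ⊇ {C, F} with {C, F} non-prime, there is a partial dependency; 2NF fails.

1NF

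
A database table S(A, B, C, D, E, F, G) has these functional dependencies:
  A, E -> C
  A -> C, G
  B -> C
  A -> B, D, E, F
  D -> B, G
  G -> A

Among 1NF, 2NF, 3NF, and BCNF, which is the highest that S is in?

2NF

Candidate keys: {A}, {D}, {G}. Prime attributes: {A, D, G}.
B -> C breaks BCNF: {B}⁺ = {B, C}, so {B} is not a superkey.
Because {C} is non-prime and the left side of B -> C is not a superkey, the relation is not in 3NF.
Every candidate key is a single attribute, so no partial dependency is possible; 2NF holds.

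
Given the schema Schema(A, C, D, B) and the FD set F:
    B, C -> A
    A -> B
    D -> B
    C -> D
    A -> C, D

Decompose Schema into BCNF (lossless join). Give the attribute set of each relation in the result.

{A, C, D}; {B, D}

Candidate keys of the original relation: {A}, {C}.
In {A, B, C, D}, {D} is not a superkey ({D}⁺ restricted to this set is {B, D}), so split on D -> B into {B, D} and {A, C, D}.
{B, D}: every determinant is a superkey — BCNF.
{A, C, D}: every determinant is a superkey — BCNF.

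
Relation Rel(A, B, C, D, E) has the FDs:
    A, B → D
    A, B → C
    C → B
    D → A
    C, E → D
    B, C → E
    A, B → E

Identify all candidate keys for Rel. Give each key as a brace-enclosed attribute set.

{A, B}, {B, D}, {C}

{C}⁺ = {A, B, C, D, E} — all of the relation — so {C} is a candidate key.
{A, B}⁺ = {A, B, C, D, E} — all of the relation — so {A, B} is a candidate key.
{B, D}⁺ = {A, B, C, D, E} — all of the relation — so {B, D} is a candidate key.
These are minimal and exhaustive — every other superkey contains one of them.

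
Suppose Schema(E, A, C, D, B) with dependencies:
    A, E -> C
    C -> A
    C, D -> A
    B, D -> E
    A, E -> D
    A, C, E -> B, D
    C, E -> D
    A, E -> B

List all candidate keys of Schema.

{A, E}⁺ = {A, B, C, D, E} — all of the relation — so {A, E} is a candidate key.
{C, E}⁺ = {A, B, C, D, E} — all of the relation — so {C, E} is a candidate key.
{A, B, D}⁺ = {A, B, C, D, E} — all of the relation — so {A, B, D} is a candidate key.
{B, C, D}⁺ = {A, B, C, D, E} — all of the relation — so {B, C, D} is a candidate key.
No proper subset of any of these is a key, and no other minimal superkey exists.

{A, B, D}, {A, E}, {B, C, D}, {C, E}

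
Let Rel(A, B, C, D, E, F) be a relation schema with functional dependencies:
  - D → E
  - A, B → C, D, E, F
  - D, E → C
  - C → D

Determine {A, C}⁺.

Start with {A, C}.
C → D applies; add {D} → now {A, C, D}.
D → E applies; add {E} → now {A, C, D, E}.
No further FD applies.

{A, C, D, E}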